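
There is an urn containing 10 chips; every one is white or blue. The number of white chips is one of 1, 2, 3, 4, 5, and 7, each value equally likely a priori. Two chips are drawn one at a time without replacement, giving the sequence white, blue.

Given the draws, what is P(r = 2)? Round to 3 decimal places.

0.138

Compute the likelihood of the observed sequence for each case: P(data | r = 1) = (1/10)(9/9) = 1/10; P(data | r = 2) = (2/10)(8/9) = 8/45; P(data | r = 3) = (3/10)(7/9) = 7/30; P(data | r = 4) = (4/10)(6/9) = 4/15; P(data | r = 5) = (5/10)(5/9) = 5/18; P(data | r = 7) = (7/10)(3/9) = 7/30.
The prior-weighted likelihoods are 1/6 · 1/10 = 1/60, 1/6 · 8/45 = 4/135, 1/6 · 7/30 = 7/180, 1/6 · 4/15 = 2/45, 1/6 · 5/18 = 5/108, 1/6 · 7/30 = 7/180; these sum to 29/135.
Hence P(r = 2 | data) = (4/135) / (29/135) = 4/29.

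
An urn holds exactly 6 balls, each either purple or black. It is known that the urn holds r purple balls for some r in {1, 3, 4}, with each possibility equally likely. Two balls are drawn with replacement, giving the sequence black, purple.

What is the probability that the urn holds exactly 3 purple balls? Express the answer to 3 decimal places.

0.409

For each hypothesis, P(data | H) works out to: P(data | r = 1) = (5/6)(1/6) = 5/36; P(data | r = 3) = (3/6)(3/6) = 1/4; P(data | r = 4) = (2/6)(4/6) = 2/9.
Multiplying each by its prior: 1/3 · 5/36 = 5/108, 1/3 · 1/4 = 1/12, 1/3 · 2/9 = 2/27; these sum to 11/54.
So P(r = 3 | data) = (1/12) / (11/54) = 9/22.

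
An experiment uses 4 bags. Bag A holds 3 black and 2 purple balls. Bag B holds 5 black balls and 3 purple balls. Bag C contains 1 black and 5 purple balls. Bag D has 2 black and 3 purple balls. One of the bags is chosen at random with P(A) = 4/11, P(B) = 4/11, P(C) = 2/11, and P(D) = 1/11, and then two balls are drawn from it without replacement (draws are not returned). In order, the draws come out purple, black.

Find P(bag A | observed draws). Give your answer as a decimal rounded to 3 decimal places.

0.413

For each hypothesis, P(data | H) works out to: P(data | bag A) = (2/5)(3/4) = 3/10; P(data | bag B) = (3/8)(5/7) = 15/56; P(data | bag C) = (5/6)(1/5) = 1/6; P(data | bag D) = (3/5)(2/4) = 3/10.
The prior-weighted likelihoods are 4/11 · 3/10 = 6/55, 4/11 · 15/56 = 15/154, 2/11 · 1/6 = 1/33, 1/11 · 3/10 = 3/110; with total 61/231.
By Bayes' rule, P(bag A | data) = (6/55) / (61/231) = 126/305.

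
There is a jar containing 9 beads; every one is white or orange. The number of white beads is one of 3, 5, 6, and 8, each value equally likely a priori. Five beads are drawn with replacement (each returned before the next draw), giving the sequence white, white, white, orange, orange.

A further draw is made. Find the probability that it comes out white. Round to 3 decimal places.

Under each hypothesis, the probability of the observed sequence is: P(data | r = 3) = (3/9)(3/9)(3/9)(6/9)(6/9) = 0.016461; P(data | r = 5) = (5/9)(5/9)(5/9)(4/9)(4/9) = 0.03387; P(data | r = 6) = (6/9)(6/9)(6/9)(3/9)(3/9) = 0.032922; P(data | r = 8) = (8/9)(8/9)(8/9)(1/9)(1/9) = 0.0086708.
Multiplying each by its prior: 1/4 · 0.016461 = 0.0041152, 1/4 · 0.03387 = 0.0084675, 1/4 · 0.032922 = 0.0082305, 1/4 · 0.0086708 = 0.0021677; with total 0.022981.
Dividing through by the total gives posterior P(r = 3 | data) = 0.17907, P(r = 5 | data) = 0.36846, P(r = 6 | data) = 0.35814, P(r = 8 | data) = 0.094326.
So P(white next | data) = Σ P(white next | H) P(H | data) = (1/3)(0.17907) + (5/9)(0.36846) + (2/3)(0.35814) + (8/9)(0.094326) = 0.587.

0.587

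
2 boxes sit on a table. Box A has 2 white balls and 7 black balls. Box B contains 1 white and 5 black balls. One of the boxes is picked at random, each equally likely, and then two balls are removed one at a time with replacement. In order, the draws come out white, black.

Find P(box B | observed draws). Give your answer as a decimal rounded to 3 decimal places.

For each hypothesis, P(data | H) works out to: P(data | box A) = (2/9)(7/9) = 14/81; P(data | box B) = (1/6)(5/6) = 5/36.
Multiplying each by its prior: 1/2 · 14/81 = 7/81, 1/2 · 5/36 = 5/72; summing to 101/648.
Therefore the posterior P(box B | data) = (5/72) / (101/648) = 45/101.

0.446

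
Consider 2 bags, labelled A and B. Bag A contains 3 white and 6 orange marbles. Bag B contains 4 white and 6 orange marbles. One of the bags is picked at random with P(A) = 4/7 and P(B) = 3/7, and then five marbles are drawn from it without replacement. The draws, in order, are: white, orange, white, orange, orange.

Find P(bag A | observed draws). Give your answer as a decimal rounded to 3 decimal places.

0.571

For each hypothesis, P(data | H) works out to: P(data | bag A) = (3/9)(6/8)(2/7)(5/6)(4/5) = 1/21; P(data | bag B) = (4/10)(6/9)(3/8)(5/7)(4/6) = 1/21.
Multiplying each by its prior: 4/7 · 1/21 = 4/147, 3/7 · 1/21 = 1/49; with total 1/21.
So P(bag A | data) = (4/147) / (1/21) = 4/7.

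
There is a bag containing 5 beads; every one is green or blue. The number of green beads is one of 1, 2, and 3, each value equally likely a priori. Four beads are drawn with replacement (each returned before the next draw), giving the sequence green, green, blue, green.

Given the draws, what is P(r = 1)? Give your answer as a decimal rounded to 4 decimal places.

0.0488

Compute the likelihood of the observed sequence for each case: P(data | r = 1) = (1/5)(1/5)(4/5)(1/5) = 0.0064; P(data | r = 2) = (2/5)(2/5)(3/5)(2/5) = 0.0384; P(data | r = 3) = (3/5)(3/5)(2/5)(3/5) = 0.0864.
The prior-weighted likelihoods are 1/3 · 0.0064 = 0.0021333, 1/3 · 0.0384 = 0.0128, 1/3 · 0.0864 = 0.0288; summing to 0.043733.
Therefore the posterior P(r = 1 | data) = (0.0021333) / (0.043733) = 0.04878.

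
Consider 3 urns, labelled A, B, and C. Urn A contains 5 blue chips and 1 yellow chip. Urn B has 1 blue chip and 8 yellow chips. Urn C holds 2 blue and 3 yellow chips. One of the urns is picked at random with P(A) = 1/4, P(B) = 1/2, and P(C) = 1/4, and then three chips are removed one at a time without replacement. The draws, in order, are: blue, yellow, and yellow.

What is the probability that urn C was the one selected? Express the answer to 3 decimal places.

0.474

For each hypothesis, P(data | H) works out to: P(data | urn A) = (5/6)(1/5)(0/4) = 0; P(data | urn B) = (1/9)(8/8)(7/7) = 1/9; P(data | urn C) = (2/5)(3/4)(2/3) = 1/5.
Weighting by the prior gives 1/4 · 0 = 0, 1/2 · 1/9 = 1/18, 1/4 · 1/5 = 1/20; these sum to 19/180.
So P(urn C | data) = (1/20) / (19/180) = 9/19.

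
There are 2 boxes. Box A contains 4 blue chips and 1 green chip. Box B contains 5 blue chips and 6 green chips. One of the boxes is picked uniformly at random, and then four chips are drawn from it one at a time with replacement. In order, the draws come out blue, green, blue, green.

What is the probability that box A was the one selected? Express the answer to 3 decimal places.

0.294

Under each hypothesis, the probability of the observed sequence is: P(data | box A) = (4/5)(1/5)(4/5)(1/5) = 0.0256; P(data | box B) = (5/11)(6/11)(5/11)(6/11) = 0.061471.
Multiplying each by its prior: 1/2 · 0.0256 = 0.0128, 1/2 · 0.061471 = 0.030736; summing to 0.043536.
Hence P(box A | data) = (0.0128) / (0.043536) = 0.29401.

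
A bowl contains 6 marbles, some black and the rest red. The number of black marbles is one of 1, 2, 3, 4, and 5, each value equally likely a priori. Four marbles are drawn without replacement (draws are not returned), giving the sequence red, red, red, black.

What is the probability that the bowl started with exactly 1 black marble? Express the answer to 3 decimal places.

Compute the likelihood of the observed sequence for each case: P(data | r = 1) = (5/6)(4/5)(3/4)(1/3) = 1/6; P(data | r = 2) = (4/6)(3/5)(2/4)(2/3) = 2/15; P(data | r = 3) = (3/6)(2/5)(1/4)(3/3) = 1/20; P(data | r = 4) = (2/6)(1/5)(0/4) = 0; P(data | r = 5) = (1/6)(0/5) = 0.
Weighting by the prior gives 1/5 · 1/6 = 1/30, 1/5 · 2/15 = 2/75, 1/5 · 1/20 = 1/100, 1/5 · 0 = 0, 1/5 · 0 = 0; summing to 7/100.
Therefore the posterior P(r = 1 | data) = (1/30) / (7/100) = 10/21.

0.476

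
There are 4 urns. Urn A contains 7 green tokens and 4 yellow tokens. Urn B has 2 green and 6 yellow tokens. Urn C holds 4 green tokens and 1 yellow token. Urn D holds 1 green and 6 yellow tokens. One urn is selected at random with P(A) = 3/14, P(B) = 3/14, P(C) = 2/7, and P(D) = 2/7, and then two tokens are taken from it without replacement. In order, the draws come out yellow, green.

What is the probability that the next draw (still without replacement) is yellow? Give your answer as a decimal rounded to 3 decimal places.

0.490

Compute the likelihood of the observed sequence for each case: P(data | urn A) = (4/11)(7/10) = 0.25455; P(data | urn B) = (6/8)(2/7) = 0.21429; P(data | urn C) = (1/5)(4/4) = 0.2; P(data | urn D) = (6/7)(1/6) = 0.14286.
Weighting by the prior gives 3/14 · 0.25455 = 0.054545, 3/14 · 0.21429 = 0.045918, 2/7 · 0.2 = 0.057143, 2/7 · 0.14286 = 0.040816; with total 0.19842.
Dividing through by the total gives posterior P(urn A | data) = 0.27489, P(urn B | data) = 0.23142, P(urn C | data) = 0.28799, P(urn D | data) = 0.2057.
The predictive probability is P(yellow next | data) = (1/3)(0.27489) + (5/6)(0.23142) + (0)(0.28799) + (1)(0.2057) = 0.49018.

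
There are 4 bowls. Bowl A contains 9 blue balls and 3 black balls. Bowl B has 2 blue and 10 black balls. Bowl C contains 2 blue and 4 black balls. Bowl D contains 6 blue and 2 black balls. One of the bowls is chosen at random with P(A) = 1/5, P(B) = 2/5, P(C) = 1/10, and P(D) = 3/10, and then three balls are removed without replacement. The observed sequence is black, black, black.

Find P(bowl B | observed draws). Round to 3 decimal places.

0.913

The likelihood of the observed sequence under each hypothesis: P(data | bowl A) = (3/12)(2/11)(1/10) = 0.0045455; P(data | bowl B) = (10/12)(9/11)(8/10) = 0.54545; P(data | bowl C) = (4/6)(3/5)(2/4) = 0.2; P(data | bowl D) = (2/8)(1/7)(0/6) = 0.
Weighting by the prior gives 1/5 · 0.0045455 = 0.00090909, 2/5 · 0.54545 = 0.21818, 1/10 · 0.2 = 0.02, 3/10 · 0 = 0; these sum to 0.23909.
Hence P(bowl B | data) = (0.21818) / (0.23909) = 0.91255.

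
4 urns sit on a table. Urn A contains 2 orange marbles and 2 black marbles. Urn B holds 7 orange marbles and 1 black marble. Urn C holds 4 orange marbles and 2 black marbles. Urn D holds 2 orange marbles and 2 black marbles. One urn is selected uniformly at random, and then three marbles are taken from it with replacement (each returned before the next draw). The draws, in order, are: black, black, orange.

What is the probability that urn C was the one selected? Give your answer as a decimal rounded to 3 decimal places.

Under each hypothesis, the probability of the observed sequence is: P(data | urn A) = (2/4)(2/4)(2/4) = 0.125; P(data | urn B) = (1/8)(1/8)(7/8) = 0.013672; P(data | urn C) = (2/6)(2/6)(4/6) = 0.074074; P(data | urn D) = (2/4)(2/4)(2/4) = 0.125.
Weighting by the prior gives 1/4 · 0.125 = 0.03125, 1/4 · 0.013672 = 0.003418, 1/4 · 0.074074 = 0.018519, 1/4 · 0.125 = 0.03125; summing to 0.084436.
Therefore the posterior P(urn C | data) = (0.018519) / (0.084436) = 0.21932.

0.219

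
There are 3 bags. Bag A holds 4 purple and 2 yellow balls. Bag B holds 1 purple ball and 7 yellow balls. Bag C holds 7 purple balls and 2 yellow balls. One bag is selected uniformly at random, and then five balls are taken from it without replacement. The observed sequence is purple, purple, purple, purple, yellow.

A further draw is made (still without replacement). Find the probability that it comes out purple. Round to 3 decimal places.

Compute the likelihood of the observed sequence for each case: P(data | bag A) = (4/6)(3/5)(2/4)(1/3)(2/2) = 1/15; P(data | bag B) = (1/8)(0/7) = 0; P(data | bag C) = (7/9)(6/8)(5/7)(4/6)(2/5) = 1/9.
Multiplying each by its prior: 1/3 · 1/15 = 1/45, 1/3 · 0 = 0, 1/3 · 1/9 = 1/27; with total 8/135.
Normalising, the posterior is P(bag A | data) = 3/8, P(bag B | data) = 0, P(bag C | data) = 5/8.
Averaging over the posterior, P(purple next | data) = (0)(3/8) + (3/4)(5/8) = 15/32.

0.469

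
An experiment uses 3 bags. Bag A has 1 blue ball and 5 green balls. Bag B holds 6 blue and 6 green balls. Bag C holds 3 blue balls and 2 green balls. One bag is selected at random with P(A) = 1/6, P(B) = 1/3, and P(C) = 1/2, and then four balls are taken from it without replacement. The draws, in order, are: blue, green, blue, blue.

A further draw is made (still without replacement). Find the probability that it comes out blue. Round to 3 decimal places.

0.108

For each hypothesis, P(data | H) works out to: P(data | bag A) = (1/6)(5/5)(0/4) = 0; P(data | bag B) = (6/12)(6/11)(5/10)(4/9) = 0.060606; P(data | bag C) = (3/5)(2/4)(2/3)(1/2) = 0.1.
Multiplying each by its prior: 1/6 · 0 = 0, 1/3 · 0.060606 = 0.020202, 1/2 · 0.1 = 0.05; summing to 0.070202.
The posterior is then P(bag A | data) = 0, P(bag B | data) = 0.28777, P(bag C | data) = 0.71223.
Averaging over the posterior, P(blue next | data) = (3/8)(0.28777) + (0)(0.71223) = 0.10791.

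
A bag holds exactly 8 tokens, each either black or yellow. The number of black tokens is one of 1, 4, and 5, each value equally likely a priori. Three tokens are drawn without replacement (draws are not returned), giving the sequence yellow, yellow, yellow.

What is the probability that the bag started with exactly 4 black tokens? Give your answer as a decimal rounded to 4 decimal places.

The likelihood of the observed sequence under each hypothesis: P(data | r = 1) = (7/8)(6/7)(5/6) = 5/8; P(data | r = 4) = (4/8)(3/7)(2/6) = 1/14; P(data | r = 5) = (3/8)(2/7)(1/6) = 1/56.
Weighting by the prior gives 1/3 · 5/8 = 5/24, 1/3 · 1/14 = 1/42, 1/3 · 1/56 = 1/168; these sum to 5/21.
By Bayes' rule, P(r = 4 | data) = (1/42) / (5/21) = 1/10.

0.1000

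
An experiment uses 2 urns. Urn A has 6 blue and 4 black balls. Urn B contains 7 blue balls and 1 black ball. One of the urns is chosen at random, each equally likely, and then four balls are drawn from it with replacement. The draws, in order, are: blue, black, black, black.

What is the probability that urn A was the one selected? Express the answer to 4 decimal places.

The likelihood of the observed sequence under each hypothesis: P(data | urn A) = (6/10)(4/10)(4/10)(4/10) = 0.0384; P(data | urn B) = (7/8)(1/8)(1/8)(1/8) = 0.001709.
Multiplying each by its prior: 1/2 · 0.0384 = 0.0192, 1/2 · 0.001709 = 0.00085449; these sum to 0.020054.
Therefore the posterior P(urn A | data) = (0.0192) / (0.020054) = 0.95739.

0.9574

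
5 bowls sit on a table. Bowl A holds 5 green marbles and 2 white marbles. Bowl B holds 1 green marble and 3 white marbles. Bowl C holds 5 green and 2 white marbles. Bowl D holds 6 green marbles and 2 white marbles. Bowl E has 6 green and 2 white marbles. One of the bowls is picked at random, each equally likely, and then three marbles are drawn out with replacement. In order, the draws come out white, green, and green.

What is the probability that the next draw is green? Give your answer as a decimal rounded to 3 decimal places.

For each hypothesis, P(data | H) works out to: P(data | bowl A) = (2/7)(5/7)(5/7) = 0.14577; P(data | bowl B) = (3/4)(1/4)(1/4) = 0.046875; P(data | bowl C) = (2/7)(5/7)(5/7) = 0.14577; P(data | bowl D) = (2/8)(6/8)(6/8) = 0.14062; P(data | bowl E) = (2/8)(6/8)(6/8) = 0.14062.
Weighting by the prior gives 1/5 · 0.14577 = 0.029155, 1/5 · 0.046875 = 0.009375, 1/5 · 0.14577 = 0.029155, 1/5 · 0.14062 = 0.028125, 1/5 · 0.14062 = 0.028125; summing to 0.12393.
The posterior is then P(bowl A | data) = 0.23524, P(bowl B | data) = 0.075645, P(bowl C | data) = 0.23524, P(bowl D | data) = 0.22694, P(bowl E | data) = 0.22694.
The predictive probability is P(green next | data) = (5/7)(0.23524) + (1/4)(0.075645) + (5/7)(0.23524) + (3/4)(0.22694) + (3/4)(0.22694) = 0.69537.

0.695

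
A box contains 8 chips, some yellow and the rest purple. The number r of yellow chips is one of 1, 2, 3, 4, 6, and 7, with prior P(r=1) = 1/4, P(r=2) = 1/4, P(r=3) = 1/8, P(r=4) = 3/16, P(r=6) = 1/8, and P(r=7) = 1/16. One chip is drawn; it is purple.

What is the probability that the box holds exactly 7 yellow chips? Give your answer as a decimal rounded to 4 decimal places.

0.0127

The likelihood of this draw under each hypothesis: P(data | r = 1) = (7/8) = 7/8; P(data | r = 2) = (6/8) = 3/4; P(data | r = 3) = (5/8) = 5/8; P(data | r = 4) = (4/8) = 1/2; P(data | r = 6) = (2/8) = 1/4; P(data | r = 7) = (1/8) = 1/8.
Weighting by the prior gives 1/4 · 7/8 = 7/32, 1/4 · 3/4 = 3/16, 1/8 · 5/8 = 5/64, 3/16 · 1/2 = 3/32, 1/8 · 1/4 = 1/32, 1/16 · 1/8 = 1/128; with total 79/128.
Hence P(r = 7 | data) = (1/128) / (79/128) = 1/79.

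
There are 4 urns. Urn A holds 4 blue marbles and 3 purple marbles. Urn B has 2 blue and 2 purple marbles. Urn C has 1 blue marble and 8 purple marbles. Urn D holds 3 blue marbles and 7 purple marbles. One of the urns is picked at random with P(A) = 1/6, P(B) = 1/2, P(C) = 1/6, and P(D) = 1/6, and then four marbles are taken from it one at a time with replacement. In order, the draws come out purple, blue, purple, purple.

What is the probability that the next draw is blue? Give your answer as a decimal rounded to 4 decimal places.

The likelihood of the observed sequence under each hypothesis: P(data | urn A) = (3/7)(4/7)(3/7)(3/7) = 0.044981; P(data | urn B) = (2/4)(2/4)(2/4)(2/4) = 0.0625; P(data | urn C) = (8/9)(1/9)(8/9)(8/9) = 0.078037; P(data | urn D) = (7/10)(3/10)(7/10)(7/10) = 0.1029.
The prior-weighted likelihoods are 1/6 · 0.044981 = 0.0074969, 1/2 · 0.0625 = 0.03125, 1/6 · 0.078037 = 0.013006, 1/6 · 0.1029 = 0.01715; with total 0.068903.
Normalising, the posterior is P(urn A | data) = 0.1088, P(urn B | data) = 0.45354, P(urn C | data) = 0.18876, P(urn D | data) = 0.2489.
The predictive probability is P(blue next | data) = (4/7)(0.1088) + (1/2)(0.45354) + (1/9)(0.18876) + (3/10)(0.2489) = 0.38458.

0.3846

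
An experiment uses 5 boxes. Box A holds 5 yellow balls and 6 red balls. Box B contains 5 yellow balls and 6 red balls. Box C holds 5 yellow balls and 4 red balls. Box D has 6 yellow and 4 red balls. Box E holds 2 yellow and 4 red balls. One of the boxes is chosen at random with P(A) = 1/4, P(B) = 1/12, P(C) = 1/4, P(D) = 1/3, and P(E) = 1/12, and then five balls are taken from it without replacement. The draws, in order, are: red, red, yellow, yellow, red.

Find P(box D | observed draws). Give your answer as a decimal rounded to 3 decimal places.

0.221

The likelihood of the observed sequence under each hypothesis: P(data | box A) = (6/11)(5/10)(5/9)(4/8)(4/7) = 0.04329; P(data | box B) = (6/11)(5/10)(5/9)(4/8)(4/7) = 0.04329; P(data | box C) = (4/9)(3/8)(5/7)(4/6)(2/5) = 0.031746; P(data | box D) = (4/10)(3/9)(6/8)(5/7)(2/6) = 0.02381; P(data | box E) = (4/6)(3/5)(2/4)(1/3)(2/2) = 0.066667.
The prior-weighted likelihoods are 1/4 · 0.04329 = 0.010823, 1/12 · 0.04329 = 0.0036075, 1/4 · 0.031746 = 0.0079365, 1/3 · 0.02381 = 0.0079365, 1/12 · 0.066667 = 0.0055556; summing to 0.035859.
Hence P(box D | data) = (0.0079365) / (0.035859) = 0.22133.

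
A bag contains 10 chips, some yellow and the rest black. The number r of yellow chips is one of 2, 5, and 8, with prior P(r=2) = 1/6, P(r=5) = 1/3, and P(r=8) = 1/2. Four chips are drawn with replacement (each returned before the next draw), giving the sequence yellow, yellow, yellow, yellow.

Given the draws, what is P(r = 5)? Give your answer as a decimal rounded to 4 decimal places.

0.0922

The likelihood of the observed sequence under each hypothesis: P(data | r = 2) = (2/10)(2/10)(2/10)(2/10) = 0.0016; P(data | r = 5) = (5/10)(5/10)(5/10)(5/10) = 0.0625; P(data | r = 8) = (8/10)(8/10)(8/10)(8/10) = 0.4096.
The prior-weighted likelihoods are 1/6 · 0.0016 = 0.00026667, 1/3 · 0.0625 = 0.020833, 1/2 · 0.4096 = 0.2048; these sum to 0.2259.
Therefore the posterior P(r = 5 | data) = (0.020833) / (0.2259) = 0.092224.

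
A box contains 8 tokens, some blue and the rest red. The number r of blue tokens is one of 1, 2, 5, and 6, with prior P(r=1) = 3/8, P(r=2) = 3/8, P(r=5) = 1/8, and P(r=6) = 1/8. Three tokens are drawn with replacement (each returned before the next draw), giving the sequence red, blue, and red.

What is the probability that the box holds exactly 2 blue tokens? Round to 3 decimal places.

0.500

Under each hypothesis, the probability of the observed sequence is: P(data | r = 1) = (7/8)(1/8)(7/8) = 0.095703; P(data | r = 2) = (6/8)(2/8)(6/8) = 0.14062; P(data | r = 5) = (3/8)(5/8)(3/8) = 0.087891; P(data | r = 6) = (2/8)(6/8)(2/8) = 0.046875.
Weighting by the prior gives 3/8 · 0.095703 = 0.035889, 3/8 · 0.14062 = 0.052734, 1/8 · 0.087891 = 0.010986, 1/8 · 0.046875 = 0.0058594; these sum to 0.10547.
By Bayes' rule, P(r = 2 | data) = (0.052734) / (0.10547) = 0.5.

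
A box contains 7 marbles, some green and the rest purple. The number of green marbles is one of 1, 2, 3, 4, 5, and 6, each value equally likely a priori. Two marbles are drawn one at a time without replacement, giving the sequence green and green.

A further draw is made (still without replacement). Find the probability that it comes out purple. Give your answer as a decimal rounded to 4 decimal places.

0.4000

Under each hypothesis, the probability of the observed sequence is: P(data | r = 1) = (1/7)(0/6) = 0; P(data | r = 2) = (2/7)(1/6) = 1/21; P(data | r = 3) = (3/7)(2/6) = 1/7; P(data | r = 4) = (4/7)(3/6) = 2/7; P(data | r = 5) = (5/7)(4/6) = 10/21; P(data | r = 6) = (6/7)(5/6) = 5/7.
Weighting by the prior gives 1/6 · 0 = 0, 1/6 · 1/21 = 1/126, 1/6 · 1/7 = 1/42, 1/6 · 2/7 = 1/21, 1/6 · 10/21 = 5/63, 1/6 · 5/7 = 5/42; summing to 5/18.
Dividing through by the total gives posterior P(r = 1 | data) = 0, P(r = 2 | data) = 1/35, P(r = 3 | data) = 3/35, P(r = 4 | data) = 6/35, P(r = 5 | data) = 2/7, P(r = 6 | data) = 3/7.
So P(purple next | data) = Σ P(purple next | H) P(H | data) = (1)(1/35) + (4/5)(3/35) + (3/5)(6/35) + (2/5)(2/7) + (1/5)(3/7) = 2/5.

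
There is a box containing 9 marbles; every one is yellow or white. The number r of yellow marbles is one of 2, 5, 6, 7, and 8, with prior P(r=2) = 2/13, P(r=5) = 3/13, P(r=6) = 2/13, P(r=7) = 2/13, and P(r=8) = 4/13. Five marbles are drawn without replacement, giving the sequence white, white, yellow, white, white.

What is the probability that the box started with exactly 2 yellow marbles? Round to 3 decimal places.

Under each hypothesis, the probability of the observed sequence is: P(data | r = 2) = (7/9)(6/8)(2/7)(5/6)(4/5) = 0.11111; P(data | r = 5) = (4/9)(3/8)(5/7)(2/6)(1/5) = 0.0079365; P(data | r = 6) = (3/9)(2/8)(6/7)(1/6)(0/5) = 0; P(data | r = 7) = (2/9)(1/8)(7/7)(0/6) = 0; P(data | r = 8) = (1/9)(0/8) = 0.
Weighting by the prior gives 2/13 · 0.11111 = 0.017094, 3/13 · 0.0079365 = 0.0018315, 2/13 · 0 = 0, 2/13 · 0 = 0, 4/13 · 0 = 0; with total 0.018926.
Hence P(r = 2 | data) = (0.017094) / (0.018926) = 0.90323.

0.903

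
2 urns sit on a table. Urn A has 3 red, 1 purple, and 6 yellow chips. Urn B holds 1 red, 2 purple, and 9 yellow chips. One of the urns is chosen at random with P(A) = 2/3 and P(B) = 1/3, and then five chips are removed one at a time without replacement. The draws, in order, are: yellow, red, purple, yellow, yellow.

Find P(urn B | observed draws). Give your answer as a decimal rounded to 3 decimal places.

Compute the likelihood of the observed sequence for each case: P(data | urn A) = (6/10)(3/9)(1/8)(5/7)(4/6) = 0.011905; P(data | urn B) = (9/12)(1/11)(2/10)(8/9)(7/8) = 0.010606.
The prior-weighted likelihoods are 2/3 · 0.011905 = 0.0079365, 1/3 · 0.010606 = 0.0035354; summing to 0.011472.
So P(urn B | data) = (0.0035354) / (0.011472) = 0.30818.

0.308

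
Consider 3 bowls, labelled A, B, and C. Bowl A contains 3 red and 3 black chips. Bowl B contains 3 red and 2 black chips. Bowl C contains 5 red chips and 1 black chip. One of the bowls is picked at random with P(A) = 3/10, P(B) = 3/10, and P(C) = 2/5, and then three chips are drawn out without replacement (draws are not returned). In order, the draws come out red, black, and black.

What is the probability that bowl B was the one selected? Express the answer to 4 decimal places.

0.4000

Under each hypothesis, the probability of the observed sequence is: P(data | bowl A) = (3/6)(3/5)(2/4) = 3/20; P(data | bowl B) = (3/5)(2/4)(1/3) = 1/10; P(data | bowl C) = (5/6)(1/5)(0/4) = 0.
Multiplying each by its prior: 3/10 · 3/20 = 9/200, 3/10 · 1/10 = 3/100, 2/5 · 0 = 0; with total 3/40.
Hence P(bowl B | data) = (3/100) / (3/40) = 2/5.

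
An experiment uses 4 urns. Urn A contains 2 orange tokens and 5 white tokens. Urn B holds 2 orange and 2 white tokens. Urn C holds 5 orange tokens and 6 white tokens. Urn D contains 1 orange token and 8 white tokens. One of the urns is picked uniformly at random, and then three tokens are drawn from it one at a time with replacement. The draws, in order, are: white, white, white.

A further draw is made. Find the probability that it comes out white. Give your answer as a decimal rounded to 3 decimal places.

The likelihood of the observed sequence under each hypothesis: P(data | urn A) = (5/7)(5/7)(5/7) = 0.36443; P(data | urn B) = (2/4)(2/4)(2/4) = 0.125; P(data | urn C) = (6/11)(6/11)(6/11) = 0.16228; P(data | urn D) = (8/9)(8/9)(8/9) = 0.70233.
Multiplying each by its prior: 1/4 · 0.36443 = 0.091108, 1/4 · 0.125 = 0.03125, 1/4 · 0.16228 = 0.040571, 1/4 · 0.70233 = 0.17558; summing to 0.33851.
Dividing through by the total gives posterior P(urn A | data) = 0.26914, P(urn B | data) = 0.092316, P(urn C | data) = 0.11985, P(urn D | data) = 0.51869.
Averaging over the posterior, P(white next | data) = (5/7)(0.26914) + (1/2)(0.092316) + (6/11)(0.11985) + (8/9)(0.51869) = 0.76483.

0.765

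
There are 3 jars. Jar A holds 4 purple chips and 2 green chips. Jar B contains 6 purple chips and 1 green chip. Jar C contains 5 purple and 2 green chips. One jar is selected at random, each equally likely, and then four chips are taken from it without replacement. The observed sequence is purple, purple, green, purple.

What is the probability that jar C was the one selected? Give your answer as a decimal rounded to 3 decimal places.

0.341

Under each hypothesis, the probability of the observed sequence is: P(data | jar A) = (4/6)(3/5)(2/4)(2/3) = 2/15; P(data | jar B) = (6/7)(5/6)(1/5)(4/4) = 1/7; P(data | jar C) = (5/7)(4/6)(2/5)(3/4) = 1/7.
The prior-weighted likelihoods are 1/3 · 2/15 = 2/45, 1/3 · 1/7 = 1/21, 1/3 · 1/7 = 1/21; summing to 44/315.
Therefore the posterior P(jar C | data) = (1/21) / (44/315) = 15/44.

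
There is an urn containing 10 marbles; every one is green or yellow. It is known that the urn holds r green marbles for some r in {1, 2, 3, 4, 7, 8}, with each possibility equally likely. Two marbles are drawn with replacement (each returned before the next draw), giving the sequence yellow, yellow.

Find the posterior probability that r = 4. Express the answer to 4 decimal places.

0.1481

Compute the likelihood of the observed sequence for each case: P(data | r = 1) = (9/10)(9/10) = 81/100; P(data | r = 2) = (8/10)(8/10) = 16/25; P(data | r = 3) = (7/10)(7/10) = 49/100; P(data | r = 4) = (6/10)(6/10) = 9/25; P(data | r = 7) = (3/10)(3/10) = 9/100; P(data | r = 8) = (2/10)(2/10) = 1/25.
The prior-weighted likelihoods are 1/6 · 81/100 = 27/200, 1/6 · 16/25 = 8/75, 1/6 · 49/100 = 49/600, 1/6 · 9/25 = 3/50, 1/6 · 9/100 = 3/200, 1/6 · 1/25 = 1/150; with total 81/200.
By Bayes' rule, P(r = 4 | data) = (3/50) / (81/200) = 4/27.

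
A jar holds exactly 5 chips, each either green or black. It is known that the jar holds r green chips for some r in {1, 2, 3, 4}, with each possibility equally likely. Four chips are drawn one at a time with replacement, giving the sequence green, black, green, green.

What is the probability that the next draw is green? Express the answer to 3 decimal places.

0.644

Under each hypothesis, the probability of the observed sequence is: P(data | r = 1) = (1/5)(4/5)(1/5)(1/5) = 0.0064; P(data | r = 2) = (2/5)(3/5)(2/5)(2/5) = 0.0384; P(data | r = 3) = (3/5)(2/5)(3/5)(3/5) = 0.0864; P(data | r = 4) = (4/5)(1/5)(4/5)(4/5) = 0.1024.
The prior-weighted likelihoods are 1/4 · 0.0064 = 0.0016, 1/4 · 0.0384 = 0.0096, 1/4 · 0.0864 = 0.0216, 1/4 · 0.1024 = 0.0256; these sum to 0.0584.
Dividing through by the total gives posterior P(r = 1 | data) = 0.027397, P(r = 2 | data) = 0.16438, P(r = 3 | data) = 0.36986, P(r = 4 | data) = 0.43836.
The predictive probability is P(green next | data) = (1/5)(0.027397) + (2/5)(0.16438) + (3/5)(0.36986) + (4/5)(0.43836) = 0.64384.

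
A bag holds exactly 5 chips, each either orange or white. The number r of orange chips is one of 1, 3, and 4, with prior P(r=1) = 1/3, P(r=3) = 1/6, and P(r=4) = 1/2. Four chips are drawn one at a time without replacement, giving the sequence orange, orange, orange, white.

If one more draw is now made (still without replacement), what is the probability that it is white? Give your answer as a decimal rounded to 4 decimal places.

0.1429

Compute the likelihood of the observed sequence for each case: P(data | r = 1) = (1/5)(0/4) = 0; P(data | r = 3) = (3/5)(2/4)(1/3)(2/2) = 1/10; P(data | r = 4) = (4/5)(3/4)(2/3)(1/2) = 1/5.
The prior-weighted likelihoods are 1/3 · 0 = 0, 1/6 · 1/10 = 1/60, 1/2 · 1/5 = 1/10; summing to 7/60.
Dividing through by the total gives posterior P(r = 1 | data) = 0, P(r = 3 | data) = 1/7, P(r = 4 | data) = 6/7.
The predictive probability is P(white next | data) = (1)(1/7) + (0)(6/7) = 1/7.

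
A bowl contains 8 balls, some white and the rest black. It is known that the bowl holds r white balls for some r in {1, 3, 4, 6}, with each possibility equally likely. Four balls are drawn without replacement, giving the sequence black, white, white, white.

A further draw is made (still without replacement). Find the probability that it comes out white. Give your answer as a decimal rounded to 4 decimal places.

0.5574

Under each hypothesis, the probability of the observed sequence is: P(data | r = 1) = (7/8)(1/7)(0/6) = 0; P(data | r = 3) = (5/8)(3/7)(2/6)(1/5) = 0.017857; P(data | r = 4) = (4/8)(4/7)(3/6)(2/5) = 0.057143; P(data | r = 6) = (2/8)(6/7)(5/6)(4/5) = 0.14286.
Weighting by the prior gives 1/4 · 0 = 0, 1/4 · 0.017857 = 0.0044643, 1/4 · 0.057143 = 0.014286, 1/4 · 0.14286 = 0.035714; summing to 0.054464.
The posterior is then P(r = 1 | data) = 0, P(r = 3 | data) = 0.081967, P(r = 4 | data) = 0.2623, P(r = 6 | data) = 0.65574.
Averaging over the posterior, P(white next | data) = (0)(0.081967) + (1/4)(0.2623) + (3/4)(0.65574) = 0.55738.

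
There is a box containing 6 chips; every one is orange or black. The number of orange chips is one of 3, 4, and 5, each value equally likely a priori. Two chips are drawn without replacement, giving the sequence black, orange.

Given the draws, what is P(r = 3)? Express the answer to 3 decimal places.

0.409

The likelihood of the observed sequence under each hypothesis: P(data | r = 3) = (3/6)(3/5) = 3/10; P(data | r = 4) = (2/6)(4/5) = 4/15; P(data | r = 5) = (1/6)(5/5) = 1/6.
The prior-weighted likelihoods are 1/3 · 3/10 = 1/10, 1/3 · 4/15 = 4/45, 1/3 · 1/6 = 1/18; summing to 11/45.
Hence P(r = 3 | data) = (1/10) / (11/45) = 9/22.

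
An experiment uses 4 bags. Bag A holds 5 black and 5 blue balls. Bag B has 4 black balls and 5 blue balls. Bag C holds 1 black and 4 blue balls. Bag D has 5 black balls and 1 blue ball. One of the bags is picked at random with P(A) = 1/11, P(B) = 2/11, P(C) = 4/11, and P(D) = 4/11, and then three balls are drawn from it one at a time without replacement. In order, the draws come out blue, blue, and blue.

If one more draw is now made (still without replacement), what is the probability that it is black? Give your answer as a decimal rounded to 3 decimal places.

0.530

Under each hypothesis, the probability of the observed sequence is: P(data | bag A) = (5/10)(4/9)(3/8) = 0.083333; P(data | bag B) = (5/9)(4/8)(3/7) = 0.11905; P(data | bag C) = (4/5)(3/4)(2/3) = 0.4; P(data | bag D) = (1/6)(0/5) = 0.
Weighting by the prior gives 1/11 · 0.083333 = 0.0075758, 2/11 · 0.11905 = 0.021645, 4/11 · 0.4 = 0.14545, 4/11 · 0 = 0; with total 0.17468.
The posterior is then P(bag A | data) = 0.043371, P(bag B | data) = 0.12392, P(bag C | data) = 0.83271, P(bag D | data) = 0.
The predictive probability is P(black next | data) = (5/7)(0.043371) + (2/3)(0.12392) + (1/2)(0.83271) = 0.52995.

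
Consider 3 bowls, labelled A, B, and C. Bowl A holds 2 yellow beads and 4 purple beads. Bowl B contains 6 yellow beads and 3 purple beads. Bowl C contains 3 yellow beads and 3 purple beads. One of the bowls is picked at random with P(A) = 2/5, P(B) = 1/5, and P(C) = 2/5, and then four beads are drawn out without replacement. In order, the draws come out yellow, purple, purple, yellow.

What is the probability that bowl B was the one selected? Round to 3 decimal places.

The likelihood of the observed sequence under each hypothesis: P(data | bowl A) = (2/6)(4/5)(3/4)(1/3) = 1/15; P(data | bowl B) = (6/9)(3/8)(2/7)(5/6) = 5/84; P(data | bowl C) = (3/6)(3/5)(2/4)(2/3) = 1/10.
The prior-weighted likelihoods are 2/5 · 1/15 = 2/75, 1/5 · 5/84 = 1/84, 2/5 · 1/10 = 1/25; these sum to 11/140.
Therefore the posterior P(bowl B | data) = (1/84) / (11/140) = 5/33.

0.152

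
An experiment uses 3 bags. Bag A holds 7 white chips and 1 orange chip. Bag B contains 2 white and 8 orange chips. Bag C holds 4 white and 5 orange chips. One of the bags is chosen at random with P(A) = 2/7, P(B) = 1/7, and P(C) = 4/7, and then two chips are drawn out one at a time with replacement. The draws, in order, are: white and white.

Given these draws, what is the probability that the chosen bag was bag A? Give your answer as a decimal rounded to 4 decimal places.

Under each hypothesis, the probability of the observed sequence is: P(data | bag A) = (7/8)(7/8) = 0.76562; P(data | bag B) = (2/10)(2/10) = 0.04; P(data | bag C) = (4/9)(4/9) = 0.19753.
Weighting by the prior gives 2/7 · 0.76562 = 0.21875, 1/7 · 0.04 = 0.0057143, 4/7 · 0.19753 = 0.11287; summing to 0.33734.
By Bayes' rule, P(bag A | data) = (0.21875) / (0.33734) = 0.64846.

0.6485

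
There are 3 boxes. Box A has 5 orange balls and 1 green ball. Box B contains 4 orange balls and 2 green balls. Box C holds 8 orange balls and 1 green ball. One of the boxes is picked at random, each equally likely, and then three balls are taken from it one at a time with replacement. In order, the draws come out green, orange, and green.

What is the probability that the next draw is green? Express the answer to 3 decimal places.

0.275

For each hypothesis, P(data | H) works out to: P(data | box A) = (1/6)(5/6)(1/6) = 0.023148; P(data | box B) = (2/6)(4/6)(2/6) = 0.074074; P(data | box C) = (1/9)(8/9)(1/9) = 0.010974.
The prior-weighted likelihoods are 1/3 · 0.023148 = 0.007716, 1/3 · 0.074074 = 0.024691, 1/3 · 0.010974 = 0.003658; these sum to 0.036065.
Dividing through by the total gives posterior P(box A | data) = 0.21395, P(box B | data) = 0.68463, P(box C | data) = 0.10143.
So P(green next | data) = Σ P(green next | H) P(H | data) = (1/6)(0.21395) + (1/3)(0.68463) + (1/9)(0.10143) = 0.27514.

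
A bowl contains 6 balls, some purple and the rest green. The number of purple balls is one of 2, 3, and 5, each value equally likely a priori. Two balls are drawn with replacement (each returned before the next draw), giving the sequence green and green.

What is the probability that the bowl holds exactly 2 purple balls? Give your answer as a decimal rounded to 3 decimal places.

0.615

For each hypothesis, P(data | H) works out to: P(data | r = 2) = (4/6)(4/6) = 4/9; P(data | r = 3) = (3/6)(3/6) = 1/4; P(data | r = 5) = (1/6)(1/6) = 1/36.
Multiplying each by its prior: 1/3 · 4/9 = 4/27, 1/3 · 1/4 = 1/12, 1/3 · 1/36 = 1/108; with total 13/54.
Therefore the posterior P(r = 2 | data) = (4/27) / (13/54) = 8/13.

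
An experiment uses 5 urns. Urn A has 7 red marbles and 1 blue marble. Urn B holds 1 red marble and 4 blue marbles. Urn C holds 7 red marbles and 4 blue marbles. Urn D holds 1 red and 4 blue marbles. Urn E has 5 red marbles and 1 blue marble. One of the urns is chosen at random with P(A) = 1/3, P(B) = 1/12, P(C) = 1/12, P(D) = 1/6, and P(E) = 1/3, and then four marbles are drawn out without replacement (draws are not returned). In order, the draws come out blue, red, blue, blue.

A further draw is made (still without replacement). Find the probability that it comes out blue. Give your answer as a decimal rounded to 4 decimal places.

0.9707

Under each hypothesis, the probability of the observed sequence is: P(data | urn A) = (1/8)(7/7)(0/6) = 0; P(data | urn B) = (4/5)(1/4)(3/3)(2/2) = 0.2; P(data | urn C) = (4/11)(7/10)(3/9)(2/8) = 0.021212; P(data | urn D) = (4/5)(1/4)(3/3)(2/2) = 0.2; P(data | urn E) = (1/6)(5/5)(0/4) = 0.
Multiplying each by its prior: 1/3 · 0 = 0, 1/12 · 0.2 = 0.016667, 1/12 · 0.021212 = 0.0017677, 1/6 · 0.2 = 0.033333, 1/3 · 0 = 0; these sum to 0.051768.
Dividing through by the total gives posterior P(urn A | data) = 0, P(urn B | data) = 0.32195, P(urn C | data) = 0.034146, P(urn D | data) = 0.6439, P(urn E | data) = 0.
So P(blue next | data) = Σ P(blue next | H) P(H | data) = (1)(0.32195) + (1/7)(0.034146) + (1)(0.6439) = 0.97073.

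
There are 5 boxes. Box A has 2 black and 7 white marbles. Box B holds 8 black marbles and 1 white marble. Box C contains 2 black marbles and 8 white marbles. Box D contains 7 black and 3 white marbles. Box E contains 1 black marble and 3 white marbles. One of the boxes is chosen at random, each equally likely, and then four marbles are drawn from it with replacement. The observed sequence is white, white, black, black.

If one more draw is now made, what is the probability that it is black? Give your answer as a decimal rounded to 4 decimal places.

0.4159

For each hypothesis, P(data | H) works out to: P(data | box A) = (7/9)(7/9)(2/9)(2/9) = 0.029873; P(data | box B) = (1/9)(1/9)(8/9)(8/9) = 0.0097546; P(data | box C) = (8/10)(8/10)(2/10)(2/10) = 0.0256; P(data | box D) = (3/10)(3/10)(7/10)(7/10) = 0.0441; P(data | box E) = (3/4)(3/4)(1/4)(1/4) = 0.035156.
Weighting by the prior gives 1/5 · 0.029873 = 0.0059747, 1/5 · 0.0097546 = 0.0019509, 1/5 · 0.0256 = 0.00512, 1/5 · 0.0441 = 0.00882, 1/5 · 0.035156 = 0.0070313; these sum to 0.028897.
Dividing through by the total gives posterior P(box A | data) = 0.20676, P(box B | data) = 0.067513, P(box C | data) = 0.17718, P(box D | data) = 0.30522, P(box E | data) = 0.24332.
So P(black next | data) = Σ P(black next | H) P(H | data) = (2/9)(0.20676) + (8/9)(0.067513) + (1/5)(0.17718) + (7/10)(0.30522) + (1/4)(0.24332) = 0.41588.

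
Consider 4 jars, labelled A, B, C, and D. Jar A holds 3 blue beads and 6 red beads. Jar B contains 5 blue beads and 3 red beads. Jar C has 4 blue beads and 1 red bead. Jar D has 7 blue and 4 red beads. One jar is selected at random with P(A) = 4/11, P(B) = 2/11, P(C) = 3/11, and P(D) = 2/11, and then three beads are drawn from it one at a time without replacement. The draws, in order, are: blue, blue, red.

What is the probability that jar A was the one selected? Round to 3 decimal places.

Under each hypothesis, the probability of the observed sequence is: P(data | jar A) = (3/9)(2/8)(6/7) = 0.071429; P(data | jar B) = (5/8)(4/7)(3/6) = 0.17857; P(data | jar C) = (4/5)(3/4)(1/3) = 0.2; P(data | jar D) = (7/11)(6/10)(4/9) = 0.1697.
The prior-weighted likelihoods are 4/11 · 0.071429 = 0.025974, 2/11 · 0.17857 = 0.032468, 3/11 · 0.2 = 0.054545, 2/11 · 0.1697 = 0.030854; with total 0.14384.
Therefore the posterior P(jar A | data) = (0.025974) / (0.14384) = 0.18057.

0.181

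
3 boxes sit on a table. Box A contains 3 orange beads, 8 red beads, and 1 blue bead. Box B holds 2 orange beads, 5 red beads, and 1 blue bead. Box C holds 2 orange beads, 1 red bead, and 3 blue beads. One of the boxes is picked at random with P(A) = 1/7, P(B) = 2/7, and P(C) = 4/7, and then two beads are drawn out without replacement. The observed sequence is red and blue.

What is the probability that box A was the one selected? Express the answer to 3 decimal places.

0.095

For each hypothesis, P(data | H) works out to: P(data | box A) = (8/12)(1/11) = 0.060606; P(data | box B) = (5/8)(1/7) = 0.089286; P(data | box C) = (1/6)(3/5) = 0.1.
Weighting by the prior gives 1/7 · 0.060606 = 0.008658, 2/7 · 0.089286 = 0.02551, 4/7 · 0.1 = 0.057143; these sum to 0.091311.
Therefore the posterior P(box A | data) = (0.008658) / (0.091311) = 0.094819.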